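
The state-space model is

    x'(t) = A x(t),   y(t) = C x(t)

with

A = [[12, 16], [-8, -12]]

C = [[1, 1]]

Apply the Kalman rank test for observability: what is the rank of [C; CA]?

CA = [[4, 4]]
Observability matrix O = [C; CA] = [[1, 1], [4, 4]]
Every row of O is a scalar multiple of row 1 = [1, 1] (multipliers 1, 4), so the rows span a one-dimensional space.
O ≠ 0, hence rank(O) = 1.
rank(O) = 1 < n = 2, so the pair (A, C) is not completely observable.

1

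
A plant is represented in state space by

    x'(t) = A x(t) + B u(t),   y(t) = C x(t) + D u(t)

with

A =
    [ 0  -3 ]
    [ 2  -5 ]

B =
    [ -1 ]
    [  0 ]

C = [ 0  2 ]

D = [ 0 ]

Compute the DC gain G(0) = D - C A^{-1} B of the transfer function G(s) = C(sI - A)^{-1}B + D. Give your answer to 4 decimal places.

-0.6667

G(0) = C(-A)^{-1}B + D = -C A^{-1} B + D.
det A = 6, so A^{-1} = (1/6)·adj(A) = [[-5/6, 1/2], [-1/3, 0]]
A^{-1} B = [5/6, 1/3]^T
C A^{-1} B = 2/3
G(0) = D - C A^{-1} B = 0 - (2/3) = -2/3 ≈ -0.6667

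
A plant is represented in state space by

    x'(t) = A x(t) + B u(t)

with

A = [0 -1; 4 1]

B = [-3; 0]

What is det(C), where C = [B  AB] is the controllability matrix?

AB = [[0], [-12]]
Controllability matrix C = [B  AB] = [[-3, 0], [0, -12]]
det(C) = (-3)·(-12) - 0·0 = 36 - 0 = 36
Since det(C) ≠ 0, rank(C) = 2 and the system is completely controllable.

36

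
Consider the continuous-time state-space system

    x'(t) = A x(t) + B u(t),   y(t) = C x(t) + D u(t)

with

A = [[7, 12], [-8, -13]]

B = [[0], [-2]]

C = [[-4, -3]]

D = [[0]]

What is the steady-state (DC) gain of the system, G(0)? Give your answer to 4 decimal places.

10.8000

G(0) = C(-A)^{-1}B + D = -C A^{-1} B + D.
det A = 5, so A^{-1} = (1/5)·adj(A) = [[-13/5, -12/5], [8/5, 7/5]]
A^{-1} B = [24/5, -14/5]^T
C A^{-1} B = -54/5
G(0) = D - C A^{-1} B = 0 - (-54/5) = 54/5 ≈ 10.8000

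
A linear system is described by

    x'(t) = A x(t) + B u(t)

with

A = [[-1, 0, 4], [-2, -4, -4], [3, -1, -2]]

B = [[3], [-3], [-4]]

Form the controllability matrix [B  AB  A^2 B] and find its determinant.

-379

AB = [[-19], [22], [20]]
A^2B = [[99], [-130], [-119]]
Controllability matrix C = [B  AB  A^2B] = [[3, -19, 99], [-3, 22, -130], [-4, 20, -119]]
Expanding along the first row, det(C) = 3·(22·(-119) - (-130)·20) - (-19)·((-3)·(-119) - (-130)·(-4)) + 99·((-3)·20 - 22·(-4)) = 3·(-18) - (-19)·(-163) + 99·28 = -379
Since det(C) ≠ 0, rank(C) = 3 and the system is completely controllable.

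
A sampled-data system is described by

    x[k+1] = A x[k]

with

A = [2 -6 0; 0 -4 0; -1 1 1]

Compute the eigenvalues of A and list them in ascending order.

det(zI - A) = z^3 - (tr A)z^2 + (M11 + M22 + M33)z - det A, where Mii is the 2×2 principal minor of A obtained by deleting row i and column i.
tr A = 2 + (-4) + 1 = -1; M11 = (-4)·1 - 0·1 = -4 - 0 = -4; M22 = 2·1 - 0·(-1) = 2 - 0 = 2; M33 = 2·(-4) - (-6)·0 = -8 - 0 = -8; sum of minors = -10.
det A = 2·((-4)·1 - 0·1) - (-6)·(0·1 - 0·(-1)) + 0·(0·1 - (-4)·(-1)) = 2·(-4) - (-6)·0 + 0·(-4) = -8.
So p(z) = det(zI - A) = z^3 + z^2 - 10z + 8.
Rational-root test: any integer root divides 8. Testing small divisors, z = 1 works: p(1) = 1 + 1 + (-10) + 8 = 0, so (z - 1) is a factor.
Dividing, p(z) = (z - 1)(z^2 + 2z - 8).
Factor z^2 + 2z - 8: two numbers with sum -2 and product -8 are 2 and -4, so z^2 + 2z - 8 = (z - 2)(z + 4).
Hence p(z) = (z - 2) (z - 1) (z + 4), with roots -4, 1, 2.

-4, 1, 2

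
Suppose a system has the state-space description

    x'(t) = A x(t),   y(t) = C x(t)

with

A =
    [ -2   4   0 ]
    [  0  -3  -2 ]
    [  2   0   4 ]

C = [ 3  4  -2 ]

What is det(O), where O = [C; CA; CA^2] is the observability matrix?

-4512

CA = [[-10, 0, -16]]
CA^2 = [[-12, -40, -64]]
Observability matrix O = [C; CA; CA^2] = [[3, 4, -2], [-10, 0, -16], [-12, -40, -64]]
Expanding along the first row, det(O) = 3·(0·(-64) - (-16)·(-40)) - 4·((-10)·(-64) - (-16)·(-12)) + (-2)·((-10)·(-40) - 0·(-12)) = 3·(-640) - 4·448 + (-2)·400 = -4512
Since det(O) ≠ 0, rank(O) = 3 and the system is completely observable.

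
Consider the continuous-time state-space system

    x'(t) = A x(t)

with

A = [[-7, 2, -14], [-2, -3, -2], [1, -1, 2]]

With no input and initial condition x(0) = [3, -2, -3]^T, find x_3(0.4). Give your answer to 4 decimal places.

-2.8949

det(sI - A) = s^3 - (tr A)s^2 + (M11 + M22 + M33)s - det A, where Mii is the 2×2 principal minor of A obtained by deleting row i and column i.
tr A = (-7) + (-3) + 2 = -8; M11 = (-3)·2 - (-2)·(-1) = -6 - 2 = -8; M22 = (-7)·2 - (-14)·1 = -14 - (-14) = 0; M33 = (-7)·(-3) - 2·(-2) = 21 - (-4) = 25; sum of minors = 17.
det A = (-7)·((-3)·2 - (-2)·(-1)) - 2·((-2)·2 - (-2)·1) + (-14)·((-2)·(-1) - (-3)·1) = (-7)·(-8) - 2·(-2) + (-14)·5 = -10.
So p(s) = det(sI - A) = s^3 + 8s^2 + 17s + 10.
Rational-root test: any integer root divides 10. Testing small divisors, s = -1 works: p(-1) = -1 + 8 + (-17) + 10 = 0, so (s + 1) is a factor.
Dividing, p(s) = (s + 1)(s^2 + 7s + 10).
Factor s^2 + 7s + 10: two numbers with sum -7 and product 10 are -2 and -5, so s^2 + 7s + 10 = (s + 2)(s + 5).
Hence p(s) = (s + 1) (s + 2) (s + 5), with roots -5, -2, -1.
The eigenvalues -5, -2, -1 are distinct and real, so A is diagonalisable and x(t) = e^{At} x(0) = V diag(e^{λ_i t}) V^{-1} x(0), where the columns of V are the eigenvectors.
λ = -5: A - (-5)I = [[-2, 2, -14], [-2, 2, -2], [1, -1, 7]]. v must be orthogonal to every row; (row 1) × (row 2) = [24, 24, 0], so take v_1 = [1, 1, 0]^T.
λ = -2: A - (-2)I = [[-5, 2, -14], [-2, -1, -2], [1, -1, 4]]. v must be orthogonal to every row; (row 1) × (row 2) = [-18, 18, 9], so take v_2 = [-2, 2, 1]^T.
λ = -1: A - (-1)I = [[-6, 2, -14], [-2, -2, -2], [1, -1, 3]]. v must be orthogonal to every row; (row 1) × (row 2) = [-32, 16, 16], so take v_3 = [-2, 1, 1]^T.
V = [v_1 v_2 v_3] = [[1, -2, -2], [1, 2, 1], [0, 1, 1]] has det V = 1, so V^{-1} = adj(V)/det V = [[1, 0, 2], [-1, 1, -3], [1, -1, 4]].
Modal coordinates z(0) = V^{-1} x(0): 1·3 + 0·(-2) + 2·(-3) = -3; (-1)·3 + 1·(-2) + (-3)·(-3) = 4; 1·3 + (-1)·(-2) + 4·(-3) = -7; so z(0) = [-3, 4, -7]^T.
x_3(t) = Σ_i (v_i)_3 · z_i(0) · e^{λ_i t} (row 3 of V times the modal terms).
x_3(0.4) = 0·(-3)·e^{-5·0.4} + 1·4·e^{-2·0.4} + 1·(-7)·e^{-1·0.4} = 0·0.135335 + 4·0.449329 + (-7)·0.670320 = -2.8949.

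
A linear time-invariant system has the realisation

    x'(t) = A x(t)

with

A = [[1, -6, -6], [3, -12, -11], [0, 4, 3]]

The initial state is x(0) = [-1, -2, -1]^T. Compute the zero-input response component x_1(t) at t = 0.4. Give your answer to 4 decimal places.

1.1206

det(sI - A) = s^3 - (tr A)s^2 + (M11 + M22 + M33)s - det A, where Mii is the 2×2 principal minor of A obtained by deleting row i and column i.
tr A = 1 + (-12) + 3 = -8; M11 = (-12)·3 - (-11)·4 = -36 - (-44) = 8; M22 = 1·3 - (-6)·0 = 3 - 0 = 3; M33 = 1·(-12) - (-6)·3 = -12 - (-18) = 6; sum of minors = 17.
det A = 1·((-12)·3 - (-11)·4) - (-6)·(3·3 - (-11)·0) + (-6)·(3·4 - (-12)·0) = 1·8 - (-6)·9 + (-6)·12 = -10.
So p(s) = det(sI - A) = s^3 + 8s^2 + 17s + 10.
Rational-root test: any integer root divides 10. Testing small divisors, s = -1 works: p(-1) = -1 + 8 + (-17) + 10 = 0, so (s + 1) is a factor.
Dividing, p(s) = (s + 1)(s^2 + 7s + 10).
Factor s^2 + 7s + 10: two numbers with sum -7 and product 10 are -2 and -5, so s^2 + 7s + 10 = (s + 2)(s + 5).
Hence p(s) = (s + 1) (s + 2) (s + 5), with roots -5, -2, -1.
The eigenvalues -5, -2, -1 are distinct and real, so A is diagonalisable and x(t) = e^{At} x(0) = V diag(e^{λ_i t}) V^{-1} x(0), where the columns of V are the eigenvectors.
λ = -5: A - (-5)I = [[6, -6, -6], [3, -7, -11], [0, 4, 8]]. v must be orthogonal to every row; (row 1) × (row 2) = [24, 48, -24], so take v_1 = [-1, -2, 1]^T.
λ = -2: A - (-2)I = [[3, -6, -6], [3, -10, -11], [0, 4, 5]]. v must be orthogonal to every row; (row 1) × (row 2) = [6, 15, -12], so take v_2 = [2, 5, -4]^T.
λ = -1: A - (-1)I = [[2, -6, -6], [3, -11, -11], [0, 4, 4]]. v must be orthogonal to every row; (row 1) × (row 2) = [0, 4, -4], so take v_3 = [0, -1, 1]^T.
V = [v_1 v_2 v_3] = [[-1, 2, 0], [-2, 5, -1], [1, -4, 1]] has det V = 1, so V^{-1} = adj(V)/det V = [[1, -2, -2], [1, -1, -1], [3, -2, -1]].
Modal coordinates z(0) = V^{-1} x(0): 1·(-1) + (-2)·(-2) + (-2)·(-1) = 5; 1·(-1) + (-1)·(-2) + (-1)·(-1) = 2; 3·(-1) + (-2)·(-2) + (-1)·(-1) = 2; so z(0) = [5, 2, 2]^T.
x_1(t) = Σ_i (v_i)_1 · z_i(0) · e^{λ_i t} (row 1 of V times the modal terms).
x_1(0.4) = (-1)·5·e^{-5·0.4} + 2·2·e^{-2·0.4} + 0·2·e^{-1·0.4} = (-5)·0.135335 + 4·0.449329 + 0·0.670320 = 1.1206.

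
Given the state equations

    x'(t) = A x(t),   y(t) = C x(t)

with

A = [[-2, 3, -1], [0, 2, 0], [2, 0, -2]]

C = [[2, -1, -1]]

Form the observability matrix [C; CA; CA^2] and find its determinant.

CA = [[-6, 4, 0]]
CA^2 = [[12, -10, 6]]
Observability matrix O = [C; CA; CA^2] = [[2, -1, -1], [-6, 4, 0], [12, -10, 6]]
Expanding along the first row, det(O) = 2·(4·6 - 0·(-10)) - (-1)·((-6)·6 - 0·12) + (-1)·((-6)·(-10) - 4·12) = 2·24 - (-1)·(-36) + (-1)·12 = 0
Since det(O) = 0, rank(O) < 3 and the system is not completely observable.

0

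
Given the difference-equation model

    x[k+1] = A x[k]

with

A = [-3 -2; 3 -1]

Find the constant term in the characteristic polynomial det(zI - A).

9

For a 2×2 matrix, det(zI - A) = z^2 - (tr A)z + det A.
tr A = -4, det A = 9.
So p(z) = z^2 + 4z + 9.
The constant term is 9.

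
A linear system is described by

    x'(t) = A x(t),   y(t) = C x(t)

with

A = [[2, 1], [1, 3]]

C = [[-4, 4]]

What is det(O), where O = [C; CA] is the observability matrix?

CA = [[-4, 8]]
Observability matrix O = [C; CA] = [[-4, 4], [-4, 8]]
det(O) = (-4)·8 - 4·(-4) = -32 - (-16) = -16
Since det(O) ≠ 0, rank(O) = 2 and the system is completely observable.

-16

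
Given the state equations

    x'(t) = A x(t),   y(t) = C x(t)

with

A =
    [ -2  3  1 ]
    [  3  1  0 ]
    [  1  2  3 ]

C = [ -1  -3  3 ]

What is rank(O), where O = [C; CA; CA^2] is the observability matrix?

3

CA = [[-4, 0, 8]]
CA^2 = [[16, 4, 20]]
Observability matrix O = [C; CA; CA^2] = [[-1, -3, 3], [-4, 0, 8], [16, 4, 20]]
det(O) = (-1)·(0·20 - 8·4) - (-3)·((-4)·20 - 8·16) + 3·((-4)·4 - 0·16) = (-1)·(-32) - (-3)·(-208) + 3·(-16) = -640 ≠ 0, so rank(O) = 3.
rank(O) = 3 = n, so the pair (A, C) is completely observable.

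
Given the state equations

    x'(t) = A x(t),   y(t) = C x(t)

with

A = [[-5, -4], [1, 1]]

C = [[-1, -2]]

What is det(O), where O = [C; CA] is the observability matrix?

4

CA = [[3, 2]]
Observability matrix O = [C; CA] = [[-1, -2], [3, 2]]
det(O) = (-1)·2 - (-2)·3 = -2 - (-6) = 4
Since det(O) ≠ 0, rank(O) = 2 and the system is completely observable.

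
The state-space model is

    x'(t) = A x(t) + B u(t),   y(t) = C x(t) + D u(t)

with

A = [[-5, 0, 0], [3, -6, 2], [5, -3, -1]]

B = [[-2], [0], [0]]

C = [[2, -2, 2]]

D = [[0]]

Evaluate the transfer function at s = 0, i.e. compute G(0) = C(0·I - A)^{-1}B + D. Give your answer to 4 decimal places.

-1.3333

G(0) = C(-A)^{-1}B + D = -C A^{-1} B + D.
det A = -60, so A^{-1} = (1/-60)·adj(A) = [[-1/5, 0, 0], [-13/60, -1/12, -1/6], [-7/20, 1/4, -1/2]]
A^{-1} B = [2/5, 13/30, 7/10]^T
C A^{-1} B = 4/3
G(0) = D - C A^{-1} B = 0 - (4/3) = -4/3 ≈ -1.3333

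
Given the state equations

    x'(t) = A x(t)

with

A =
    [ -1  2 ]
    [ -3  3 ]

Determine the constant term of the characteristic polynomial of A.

For a 2×2 matrix, det(sI - A) = s^2 - (tr A)s + det A.
tr A = 2, det A = 3.
So p(s) = s^2 - 2s + 3.
The constant term is 3.

3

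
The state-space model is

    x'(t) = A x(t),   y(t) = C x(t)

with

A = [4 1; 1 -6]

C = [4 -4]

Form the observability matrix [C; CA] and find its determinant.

CA = [[12, 28]]
Observability matrix O = [C; CA] = [[4, -4], [12, 28]]
det(O) = 4·28 - (-4)·12 = 112 - (-48) = 160
Since det(O) ≠ 0, rank(O) = 2 and the system is completely observable.

160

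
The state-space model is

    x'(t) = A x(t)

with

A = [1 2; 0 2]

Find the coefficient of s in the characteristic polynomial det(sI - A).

For a 2×2 matrix, det(sI - A) = s^2 - (tr A)s + det A.
tr A = 3, det A = 2.
So p(s) = s^2 - 3s + 2.
The coefficient of s is -3.

-3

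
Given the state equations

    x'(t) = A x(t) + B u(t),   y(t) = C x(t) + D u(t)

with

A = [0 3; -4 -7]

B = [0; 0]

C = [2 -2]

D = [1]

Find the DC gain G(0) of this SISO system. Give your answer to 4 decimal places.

G(0) = C(-A)^{-1}B + D = -C A^{-1} B + D.
det A = 12, so A^{-1} = (1/12)·adj(A) = [[-7/12, -1/4], [1/3, 0]]
A^{-1} B = [0, 0]^T
C A^{-1} B = 0
G(0) = D - C A^{-1} B = 1 - (0) = 1

1.0000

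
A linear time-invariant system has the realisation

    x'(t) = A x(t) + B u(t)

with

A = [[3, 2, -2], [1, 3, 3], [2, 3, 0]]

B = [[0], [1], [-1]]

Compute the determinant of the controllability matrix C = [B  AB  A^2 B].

AB = [[4], [0], [3]]
A^2B = [[6], [13], [8]]
Controllability matrix C = [B  AB  A^2B] = [[0, 4, 6], [1, 0, 13], [-1, 3, 8]]
Expanding along the first row, det(C) = 0·(0·8 - 13·3) - 4·(1·8 - 13·(-1)) + 6·(1·3 - 0·(-1)) = 0·(-39) - 4·21 + 6·3 = -66
Since det(C) ≠ 0, rank(C) = 3 and the system is completely controllable.

-66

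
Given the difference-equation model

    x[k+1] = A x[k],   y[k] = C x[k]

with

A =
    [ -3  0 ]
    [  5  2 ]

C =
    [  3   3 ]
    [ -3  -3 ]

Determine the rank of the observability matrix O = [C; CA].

CA = [[6, 6], [-6, -6]]
Observability matrix O = [C; CA] = [[3, 3], [-3, -3], [6, 6], [-6, -6]]
Every row of O is a scalar multiple of row 1 = [3, 3] (multipliers 1, -1, 2, -2), so the rows span a one-dimensional space.
O ≠ 0, hence rank(O) = 1.
rank(O) = 1 < n = 2, so the pair (A, C) is not completely observable.

1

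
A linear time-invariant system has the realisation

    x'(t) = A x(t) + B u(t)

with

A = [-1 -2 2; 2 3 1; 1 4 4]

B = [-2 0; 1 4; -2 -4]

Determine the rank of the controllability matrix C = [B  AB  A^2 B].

3

AB = [[-4, -16], [-3, 8], [-6, 0]]
A^2B = [[-2, 0], [-23, -8], [-40, 16]]
Controllability matrix C = [B  AB  A^2B] = [[-2, 0, -4, -16, -2, 0], [1, 4, -3, 8, -23, -8], [-2, -4, -6, 0, -40, 16]]
Take the 3×3 submatrix of C formed by columns 1, 2, 3: [[-2, 0, -4], [1, 4, -3], [-2, -4, -6]]. Its determinant is (-2)·(4·(-6) - (-3)·(-4)) - 0·(1·(-6) - (-3)·(-2)) + (-4)·(1·(-4) - 4·(-2)) = (-2)·(-36) - 0·(-12) + (-4)·4 = 56 ≠ 0.
So rank(C) ≥ 3; since C has 3 rows, rank(C) = 3.
rank(C) = 3 = n, so the pair (A, B) is completely controllable.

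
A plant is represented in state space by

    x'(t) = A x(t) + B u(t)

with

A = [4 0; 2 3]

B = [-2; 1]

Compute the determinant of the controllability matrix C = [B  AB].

10

AB = [[-8], [-1]]
Controllability matrix C = [B  AB] = [[-2, -8], [1, -1]]
det(C) = (-2)·(-1) - (-8)·1 = 2 - (-8) = 10
Since det(C) ≠ 0, rank(C) = 2 and the system is completely controllable.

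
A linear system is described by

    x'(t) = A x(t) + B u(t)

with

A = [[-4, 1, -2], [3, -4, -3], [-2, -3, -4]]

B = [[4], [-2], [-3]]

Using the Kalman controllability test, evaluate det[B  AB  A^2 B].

AB = [[-12], [29], [10]]
A^2B = [[57], [-182], [-103]]
Controllability matrix C = [B  AB  A^2B] = [[4, -12, 57], [-2, 29, -182], [-3, 10, -103]]
Expanding along the first row, det(C) = 4·(29·(-103) - (-182)·10) - (-12)·((-2)·(-103) - (-182)·(-3)) + 57·((-2)·10 - 29·(-3)) = 4·(-1167) - (-12)·(-340) + 57·67 = -4929
Since det(C) ≠ 0, rank(C) = 3 and the system is completely controllable.

-4929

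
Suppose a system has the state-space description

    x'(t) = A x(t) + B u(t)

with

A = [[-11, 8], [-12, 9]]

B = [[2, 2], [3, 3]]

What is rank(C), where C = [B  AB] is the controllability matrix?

AB = [[2, 2], [3, 3]]
Controllability matrix C = [B  AB] = [[2, 2, 2, 2], [3, 3, 3, 3]]
Every column of C is a scalar multiple of column 1 = [2, 3] (multipliers 1, 1, 1, 1), so the columns span a one-dimensional space.
C ≠ 0, hence rank(C) = 1.
rank(C) = 1 < n = 2, so the pair (A, B) is not completely controllable.

1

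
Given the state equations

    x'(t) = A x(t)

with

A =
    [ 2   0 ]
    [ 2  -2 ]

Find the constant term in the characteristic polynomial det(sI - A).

For a 2×2 matrix, det(sI - A) = s^2 - (tr A)s + det A.
tr A = 0, det A = -4.
So p(s) = s^2 - 4.
The constant term is -4.

-4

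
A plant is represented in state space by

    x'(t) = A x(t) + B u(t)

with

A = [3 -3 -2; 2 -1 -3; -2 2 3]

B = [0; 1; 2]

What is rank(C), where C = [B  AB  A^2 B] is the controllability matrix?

AB = [[-7], [-7], [8]]
A^2B = [[-16], [-31], [24]]
Controllability matrix C = [B  AB  A^2B] = [[0, -7, -16], [1, -7, -31], [2, 8, 24]]
det(C) = 0·((-7)·24 - (-31)·8) - (-7)·(1·24 - (-31)·2) + (-16)·(1·8 - (-7)·2) = 0·80 - (-7)·86 + (-16)·22 = 250 ≠ 0, so rank(C) = 3.
rank(C) = 3 = n, so the pair (A, B) is completely controllable.

3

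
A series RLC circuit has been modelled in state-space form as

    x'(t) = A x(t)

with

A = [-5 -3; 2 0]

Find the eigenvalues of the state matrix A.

-3, -2

det(sI - A) = s^2 - (tr A)s + det A, with tr A = (-5) + 0 = -5 and det A = (-5)·0 - (-3)·2 = 0 - (-6) = 6.
So p(s) = det(sI - A) = s^2 + 5s + 6.
Factor s^2 + 5s + 6: two numbers with sum -5 and product 6 are -2 and -3, so s^2 + 5s + 6 = (s + 2)(s + 3).
Hence p(s) = (s + 2) (s + 3), with roots -3, -2.
All eigenvalues have negative real part, so the system is asymptotically stable.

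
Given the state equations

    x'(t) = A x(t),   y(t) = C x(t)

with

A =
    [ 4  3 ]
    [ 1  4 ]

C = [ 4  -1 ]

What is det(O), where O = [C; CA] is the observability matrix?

47

CA = [[15, 8]]
Observability matrix O = [C; CA] = [[4, -1], [15, 8]]
det(O) = 4·8 - (-1)·15 = 32 - (-15) = 47
Since det(O) ≠ 0, rank(O) = 2 and the system is completely observable.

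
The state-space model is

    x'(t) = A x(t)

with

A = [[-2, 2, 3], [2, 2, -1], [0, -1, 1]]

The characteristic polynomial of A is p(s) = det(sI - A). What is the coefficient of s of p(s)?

-9

Expand det(sI - A) for the 3×3 matrix.
p(s) = s^3 - s^2 - 9s + 12.
(Check: constant term = det(-A) = (-1)^3 det A = 12; coefficient of s^2 = -tr A = -1.)
The coefficient of s is -9.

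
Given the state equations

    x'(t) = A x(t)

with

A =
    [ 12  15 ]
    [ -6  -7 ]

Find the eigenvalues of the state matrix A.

det(sI - A) = s^2 - (tr A)s + det A, with tr A = 12 + (-7) = 5 and det A = 12·(-7) - 15·(-6) = -84 - (-90) = 6.
So p(s) = det(sI - A) = s^2 - 5s + 6.
Factor s^2 - 5s + 6: two numbers with sum 5 and product 6 are 3 and 2, so s^2 - 5s + 6 = (s - 3)(s - 2).
Hence p(s) = (s - 3) (s - 2), with roots 2, 3.
At least one eigenvalue has non-negative real part, so the system is not asymptotically stable.

2, 3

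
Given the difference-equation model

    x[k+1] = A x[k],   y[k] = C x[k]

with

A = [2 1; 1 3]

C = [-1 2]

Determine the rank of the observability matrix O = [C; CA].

CA = [[0, 5]]
Observability matrix O = [C; CA] = [[-1, 2], [0, 5]]
det(O) = (-1)·5 - 2·0 = -5 - 0 = -5 ≠ 0, so rank(O) = 2.
rank(O) = 2 = n, so the pair (A, C) is completely observable.

2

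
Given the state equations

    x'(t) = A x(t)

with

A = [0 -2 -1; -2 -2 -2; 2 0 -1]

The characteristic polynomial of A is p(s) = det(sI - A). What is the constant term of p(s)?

Expand det(sI - A) for the 3×3 matrix.
p(s) = s^3 + 3s^2 - 8.
(Check: constant term = det(-A) = (-1)^3 det A = -8; coefficient of s^2 = -tr A = 3.)
The constant term is -8.

-8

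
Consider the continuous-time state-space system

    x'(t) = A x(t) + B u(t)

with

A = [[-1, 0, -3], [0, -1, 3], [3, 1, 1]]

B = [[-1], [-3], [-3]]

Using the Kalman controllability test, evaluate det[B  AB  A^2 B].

1512

AB = [[10], [-6], [-9]]
A^2B = [[17], [-21], [15]]
Controllability matrix C = [B  AB  A^2B] = [[-1, 10, 17], [-3, -6, -21], [-3, -9, 15]]
Expanding along the first row, det(C) = (-1)·((-6)·15 - (-21)·(-9)) - 10·((-3)·15 - (-21)·(-3)) + 17·((-3)·(-9) - (-6)·(-3)) = (-1)·(-279) - 10·(-108) + 17·9 = 1512
Since det(C) ≠ 0, rank(C) = 3 and the system is completely controllable.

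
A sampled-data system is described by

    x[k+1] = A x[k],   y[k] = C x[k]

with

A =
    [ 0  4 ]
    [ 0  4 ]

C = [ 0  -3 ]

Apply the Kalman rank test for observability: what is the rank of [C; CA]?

CA = [[0, -12]]
Observability matrix O = [C; CA] = [[0, -3], [0, -12]]
Every row of O is a scalar multiple of row 1 = [0, -3] (multipliers 1, 4), so the rows span a one-dimensional space.
O ≠ 0, hence rank(O) = 1.
rank(O) = 1 < n = 2, so the pair (A, C) is not completely observable.

1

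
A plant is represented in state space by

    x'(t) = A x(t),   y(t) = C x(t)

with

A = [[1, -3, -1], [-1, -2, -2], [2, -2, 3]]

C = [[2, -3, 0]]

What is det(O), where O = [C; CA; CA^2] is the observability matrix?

CA = [[5, 0, 4]]
CA^2 = [[13, -23, 7]]
Observability matrix O = [C; CA; CA^2] = [[2, -3, 0], [5, 0, 4], [13, -23, 7]]
Expanding along the first row, det(O) = 2·(0·7 - 4·(-23)) - (-3)·(5·7 - 4·13) + 0·(5·(-23) - 0·13) = 2·92 - (-3)·(-17) + 0·(-115) = 133
Since det(O) ≠ 0, rank(O) = 3 and the system is completely observable.

133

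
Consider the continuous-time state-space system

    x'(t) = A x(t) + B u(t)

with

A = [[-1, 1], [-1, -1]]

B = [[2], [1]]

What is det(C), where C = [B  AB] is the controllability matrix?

AB = [[-1], [-3]]
Controllability matrix C = [B  AB] = [[2, -1], [1, -3]]
det(C) = 2·(-3) - (-1)·1 = -6 - (-1) = -5
Since det(C) ≠ 0, rank(C) = 2 and the system is completely controllable.

-5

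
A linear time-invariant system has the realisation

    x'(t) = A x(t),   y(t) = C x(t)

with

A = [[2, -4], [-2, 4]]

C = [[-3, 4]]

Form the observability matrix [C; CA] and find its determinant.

-28

CA = [[-14, 28]]
Observability matrix O = [C; CA] = [[-3, 4], [-14, 28]]
det(O) = (-3)·28 - 4·(-14) = -84 - (-56) = -28
Since det(O) ≠ 0, rank(O) = 2 and the system is completely observable.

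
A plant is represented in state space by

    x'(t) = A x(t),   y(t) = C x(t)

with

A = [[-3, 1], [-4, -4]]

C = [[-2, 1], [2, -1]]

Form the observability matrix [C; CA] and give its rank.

2

CA = [[2, -6], [-2, 6]]
Observability matrix O = [C; CA] = [[-2, 1], [2, -1], [2, -6], [-2, 6]]
Take the 2×2 submatrix of O formed by rows 1, 3: [[-2, 1], [2, -6]]. Its determinant is (-2)·(-6) - 1·2 = 12 - 2 = 10 ≠ 0.
So rank(O) ≥ 2; since O has 2 columns, rank(O) = 2.
rank(O) = 2 = n, so the pair (A, C) is completely observable.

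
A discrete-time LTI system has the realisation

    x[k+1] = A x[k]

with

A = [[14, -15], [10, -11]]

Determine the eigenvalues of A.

-1, 4

det(zI - A) = z^2 - (tr A)z + det A, with tr A = 14 + (-11) = 3 and det A = 14·(-11) - (-15)·10 = -154 - (-150) = -4.
So p(z) = det(zI - A) = z^2 - 3z - 4.
Factor z^2 - 3z - 4: two numbers with sum 3 and product -4 are 4 and -1, so z^2 - 3z - 4 = (z - 4)(z + 1).
Hence p(z) = (z - 4) (z + 1), with roots -1, 4.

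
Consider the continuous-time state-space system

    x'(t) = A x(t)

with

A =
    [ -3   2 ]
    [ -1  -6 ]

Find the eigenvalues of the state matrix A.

-5, -4

det(sI - A) = s^2 - (tr A)s + det A, with tr A = (-3) + (-6) = -9 and det A = (-3)·(-6) - 2·(-1) = 18 - (-2) = 20.
So p(s) = det(sI - A) = s^2 + 9s + 20.
Factor s^2 + 9s + 20: two numbers with sum -9 and product 20 are -4 and -5, so s^2 + 9s + 20 = (s + 4)(s + 5).
Hence p(s) = (s + 4) (s + 5), with roots -5, -4.
All eigenvalues have negative real part, so the system is asymptotically stable.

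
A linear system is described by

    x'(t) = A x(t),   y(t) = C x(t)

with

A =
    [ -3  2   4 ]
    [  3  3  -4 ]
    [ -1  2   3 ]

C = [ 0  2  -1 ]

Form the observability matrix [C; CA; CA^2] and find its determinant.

230

CA = [[7, 4, -11]]
CA^2 = [[2, 4, -21]]
Observability matrix O = [C; CA; CA^2] = [[0, 2, -1], [7, 4, -11], [2, 4, -21]]
Expanding along the first row, det(O) = 0·(4·(-21) - (-11)·4) - 2·(7·(-21) - (-11)·2) + (-1)·(7·4 - 4·2) = 0·(-40) - 2·(-125) + (-1)·20 = 230
Since det(O) ≠ 0, rank(O) = 3 and the system is completely observable.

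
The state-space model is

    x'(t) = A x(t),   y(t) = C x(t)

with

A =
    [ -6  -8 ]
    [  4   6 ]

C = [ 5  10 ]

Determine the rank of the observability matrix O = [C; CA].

1

CA = [[10, 20]]
Observability matrix O = [C; CA] = [[5, 10], [10, 20]]
Every row of O is a scalar multiple of row 1 = [5, 10] (multipliers 1, 2), so the rows span a one-dimensional space.
O ≠ 0, hence rank(O) = 1.
rank(O) = 1 < n = 2, so the pair (A, C) is not completely observable.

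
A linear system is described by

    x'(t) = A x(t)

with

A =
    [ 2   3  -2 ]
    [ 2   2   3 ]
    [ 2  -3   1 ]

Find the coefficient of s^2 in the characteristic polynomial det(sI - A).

Expand det(sI - A) for the 3×3 matrix.
p(s) = s^3 - 5s^2 + 15s - 54.
(Check: constant term = det(-A) = (-1)^3 det A = -54; coefficient of s^2 = -tr A = -5.)
The coefficient of s^2 is -5.

-5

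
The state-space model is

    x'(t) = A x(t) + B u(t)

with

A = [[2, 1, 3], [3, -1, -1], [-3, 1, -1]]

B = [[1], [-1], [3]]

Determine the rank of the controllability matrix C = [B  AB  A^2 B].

AB = [[10], [1], [-7]]
A^2B = [[0], [36], [-22]]
Controllability matrix C = [B  AB  A^2B] = [[1, 10, 0], [-1, 1, 36], [3, -7, -22]]
det(C) = 1·(1·(-22) - 36·(-7)) - 10·((-1)·(-22) - 36·3) + 0·((-1)·(-7) - 1·3) = 1·230 - 10·(-86) + 0·4 = 1090 ≠ 0, so rank(C) = 3.
rank(C) = 3 = n, so the pair (A, B) is completely controllable.

3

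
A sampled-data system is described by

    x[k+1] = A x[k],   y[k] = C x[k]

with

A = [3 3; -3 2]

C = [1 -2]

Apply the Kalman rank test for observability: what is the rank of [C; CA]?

2

CA = [[9, -1]]
Observability matrix O = [C; CA] = [[1, -2], [9, -1]]
det(O) = 1·(-1) - (-2)·9 = -1 - (-18) = 17 ≠ 0, so rank(O) = 2.
rank(O) = 2 = n, so the pair (A, C) is completely observable.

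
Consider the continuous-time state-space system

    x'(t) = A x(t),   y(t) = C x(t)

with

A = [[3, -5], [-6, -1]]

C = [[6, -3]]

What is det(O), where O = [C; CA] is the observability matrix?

-54

CA = [[36, -27]]
Observability matrix O = [C; CA] = [[6, -3], [36, -27]]
det(O) = 6·(-27) - (-3)·36 = -162 - (-108) = -54
Since det(O) ≠ 0, rank(O) = 2 and the system is completely observable.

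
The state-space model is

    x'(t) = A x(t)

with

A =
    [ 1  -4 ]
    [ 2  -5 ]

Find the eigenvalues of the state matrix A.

det(sI - A) = s^2 - (tr A)s + det A, with tr A = 1 + (-5) = -4 and det A = 1·(-5) - (-4)·2 = -5 - (-8) = 3.
So p(s) = det(sI - A) = s^2 + 4s + 3.
Factor s^2 + 4s + 3: two numbers with sum -4 and product 3 are -1 and -3, so s^2 + 4s + 3 = (s + 1)(s + 3).
Hence p(s) = (s + 1) (s + 3), with roots -3, -1.
All eigenvalues have negative real part, so the system is asymptotically stable.

-3, -1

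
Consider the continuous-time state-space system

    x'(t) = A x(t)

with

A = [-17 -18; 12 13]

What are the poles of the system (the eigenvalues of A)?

-5, 1

det(sI - A) = s^2 - (tr A)s + det A, with tr A = (-17) + 13 = -4 and det A = (-17)·13 - (-18)·12 = -221 - (-216) = -5.
So p(s) = det(sI - A) = s^2 + 4s - 5.
Factor s^2 + 4s - 5: two numbers with sum -4 and product -5 are 1 and -5, so s^2 + 4s - 5 = (s - 1)(s + 5).
Hence p(s) = (s - 1) (s + 5), with roots -5, 1.
At least one eigenvalue has non-negative real part, so the system is not asymptotically stable.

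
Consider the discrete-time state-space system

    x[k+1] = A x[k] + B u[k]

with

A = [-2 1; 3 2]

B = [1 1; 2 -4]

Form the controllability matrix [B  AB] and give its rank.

2

AB = [[0, -6], [7, -5]]
Controllability matrix C = [B  AB] = [[1, 1, 0, -6], [2, -4, 7, -5]]
Take the 2×2 submatrix of C formed by columns 1, 2: [[1, 1], [2, -4]]. Its determinant is 1·(-4) - 1·2 = -4 - 2 = -6 ≠ 0.
So rank(C) ≥ 2; since C has 2 rows, rank(C) = 2.
rank(C) = 2 = n, so the pair (A, B) is completely controllable.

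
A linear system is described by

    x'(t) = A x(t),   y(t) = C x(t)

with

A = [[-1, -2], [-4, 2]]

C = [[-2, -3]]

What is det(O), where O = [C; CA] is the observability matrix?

46

CA = [[14, -2]]
Observability matrix O = [C; CA] = [[-2, -3], [14, -2]]
det(O) = (-2)·(-2) - (-3)·14 = 4 - (-42) = 46
Since det(O) ≠ 0, rank(O) = 2 and the system is completely observable.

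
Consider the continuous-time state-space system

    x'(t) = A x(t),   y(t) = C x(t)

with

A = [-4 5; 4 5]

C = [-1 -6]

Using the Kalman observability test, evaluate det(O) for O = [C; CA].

CA = [[-20, -35]]
Observability matrix O = [C; CA] = [[-1, -6], [-20, -35]]
det(O) = (-1)·(-35) - (-6)·(-20) = 35 - 120 = -85
Since det(O) ≠ 0, rank(O) = 2 and the system is completely observable.

-85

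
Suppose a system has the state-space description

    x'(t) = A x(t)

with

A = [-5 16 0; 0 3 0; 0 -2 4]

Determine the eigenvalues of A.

-5, 3, 4

det(sI - A) = s^3 - (tr A)s^2 + (M11 + M22 + M33)s - det A, where Mii is the 2×2 principal minor of A obtained by deleting row i and column i.
tr A = (-5) + 3 + 4 = 2; M11 = 3·4 - 0·(-2) = 12 - 0 = 12; M22 = (-5)·4 - 0·0 = -20 - 0 = -20; M33 = (-5)·3 - 16·0 = -15 - 0 = -15; sum of minors = -23.
det A = (-5)·(3·4 - 0·(-2)) - 16·(0·4 - 0·0) + 0·(0·(-2) - 3·0) = (-5)·12 - 16·0 + 0·0 = -60.
So p(s) = det(sI - A) = s^3 - 2s^2 - 23s + 60.
Rational-root test: any integer root divides 60. Testing small divisors, s = 3 works: p(3) = 27 + (-18) + (-69) + 60 = 0, so (s - 3) is a factor.
Dividing, p(s) = (s - 3)(s^2 + s - 20).
Factor s^2 + s - 20: two numbers with sum -1 and product -20 are 4 and -5, so s^2 + s - 20 = (s - 4)(s + 5).
Hence p(s) = (s - 4) (s - 3) (s + 5), with roots -5, 3, 4.
At least one eigenvalue has non-negative real part, so the system is not asymptotically stable.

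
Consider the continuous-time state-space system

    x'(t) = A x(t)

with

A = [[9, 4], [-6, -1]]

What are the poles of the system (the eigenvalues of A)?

3, 5

det(sI - A) = s^2 - (tr A)s + det A, with tr A = 9 + (-1) = 8 and det A = 9·(-1) - 4·(-6) = -9 - (-24) = 15.
So p(s) = det(sI - A) = s^2 - 8s + 15.
Factor s^2 - 8s + 15: two numbers with sum 8 and product 15 are 5 and 3, so s^2 - 8s + 15 = (s - 5)(s - 3).
Hence p(s) = (s - 5) (s - 3), with roots 3, 5.
At least one eigenvalue has non-negative real part, so the system is not asymptotically stable.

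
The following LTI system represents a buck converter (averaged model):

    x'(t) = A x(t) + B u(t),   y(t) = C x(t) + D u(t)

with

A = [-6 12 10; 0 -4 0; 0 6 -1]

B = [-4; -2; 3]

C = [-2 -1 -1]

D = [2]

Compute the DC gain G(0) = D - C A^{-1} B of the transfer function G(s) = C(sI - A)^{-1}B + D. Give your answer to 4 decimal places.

G(0) = C(-A)^{-1}B + D = -C A^{-1} B + D.
det A = -24, so A^{-1} = (1/-24)·adj(A) = [[-1/6, -3, -5/3], [0, -1/4, 0], [0, -3/2, -1]]
A^{-1} B = [5/3, 1/2, 0]^T
C A^{-1} B = -23/6
G(0) = D - C A^{-1} B = 2 - (-23/6) = 35/6 ≈ 5.8333

5.8333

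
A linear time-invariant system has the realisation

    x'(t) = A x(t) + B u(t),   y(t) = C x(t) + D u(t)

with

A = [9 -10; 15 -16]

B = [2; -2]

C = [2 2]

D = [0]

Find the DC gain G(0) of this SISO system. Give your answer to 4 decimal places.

33.3333

G(0) = C(-A)^{-1}B + D = -C A^{-1} B + D.
det A = 6, so A^{-1} = (1/6)·adj(A) = [[-8/3, 5/3], [-5/2, 3/2]]
A^{-1} B = [-26/3, -8]^T
C A^{-1} B = -100/3
G(0) = D - C A^{-1} B = 0 - (-100/3) = 100/3 ≈ 33.3333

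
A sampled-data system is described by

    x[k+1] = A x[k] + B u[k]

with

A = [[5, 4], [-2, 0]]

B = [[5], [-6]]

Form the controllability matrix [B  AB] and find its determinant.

AB = [[1], [-10]]
Controllability matrix C = [B  AB] = [[5, 1], [-6, -10]]
det(C) = 5·(-10) - 1·(-6) = -50 - (-6) = -44
Since det(C) ≠ 0, rank(C) = 2 and the system is completely controllable.

-44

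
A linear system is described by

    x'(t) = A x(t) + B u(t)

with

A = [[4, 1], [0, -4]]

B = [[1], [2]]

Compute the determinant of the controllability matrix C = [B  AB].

-20

AB = [[6], [-8]]
Controllability matrix C = [B  AB] = [[1, 6], [2, -8]]
det(C) = 1·(-8) - 6·2 = -8 - 12 = -20
Since det(C) ≠ 0, rank(C) = 2 and the system is completely controllable.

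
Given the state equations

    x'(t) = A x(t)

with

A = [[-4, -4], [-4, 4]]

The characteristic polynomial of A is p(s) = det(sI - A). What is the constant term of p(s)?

For a 2×2 matrix, det(sI - A) = s^2 - (tr A)s + det A.
tr A = 0, det A = -32.
So p(s) = s^2 - 32.
The constant term is -32.

-32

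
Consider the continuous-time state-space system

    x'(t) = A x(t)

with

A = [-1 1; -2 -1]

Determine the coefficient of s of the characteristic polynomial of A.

2

For a 2×2 matrix, det(sI - A) = s^2 - (tr A)s + det A.
tr A = -2, det A = 3.
So p(s) = s^2 + 2s + 3.
The coefficient of s is 2.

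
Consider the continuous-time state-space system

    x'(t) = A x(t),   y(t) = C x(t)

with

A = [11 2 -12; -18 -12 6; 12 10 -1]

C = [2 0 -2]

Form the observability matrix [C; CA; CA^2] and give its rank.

CA = [[-2, -16, -22]]
CA^2 = [[2, -32, -50]]
Observability matrix O = [C; CA; CA^2] = [[2, 0, -2], [-2, -16, -22], [2, -32, -50]]
The columns c1, c2, c3 of O are linearly dependent: 2·c1 - 3·c2 + 2·c3 = 0 (check each entry), so rank(O) ≤ 2.
The 2×2 minor from rows 1, 2, columns 1, 2 is 2·(-16) - 0·(-2) = -32 - 0 = -32 ≠ 0, so rank(O) = 2.
rank(O) = 2 < n = 3, so the pair (A, C) is not completely observable.

2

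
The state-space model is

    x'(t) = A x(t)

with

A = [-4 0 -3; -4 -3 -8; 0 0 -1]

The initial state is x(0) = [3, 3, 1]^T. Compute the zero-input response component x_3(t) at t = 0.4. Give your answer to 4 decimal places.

0.6703

det(sI - A) = s^3 - (tr A)s^2 + (M11 + M22 + M33)s - det A, where Mii is the 2×2 principal minor of A obtained by deleting row i and column i.
tr A = (-4) + (-3) + (-1) = -8; M11 = (-3)·(-1) - (-8)·0 = 3 - 0 = 3; M22 = (-4)·(-1) - (-3)·0 = 4 - 0 = 4; M33 = (-4)·(-3) - 0·(-4) = 12 - 0 = 12; sum of minors = 19.
det A = (-4)·((-3)·(-1) - (-8)·0) - 0·((-4)·(-1) - (-8)·0) + (-3)·((-4)·0 - (-3)·0) = (-4)·3 - 0·4 + (-3)·0 = -12.
So p(s) = det(sI - A) = s^3 + 8s^2 + 19s + 12.
Rational-root test: any integer root divides 12. Testing small divisors, s = -1 works: p(-1) = -1 + 8 + (-19) + 12 = 0, so (s + 1) is a factor.
Dividing, p(s) = (s + 1)(s^2 + 7s + 12).
Factor s^2 + 7s + 12: two numbers with sum -7 and product 12 are -3 and -4, so s^2 + 7s + 12 = (s + 3)(s + 4).
Hence p(s) = (s + 1) (s + 3) (s + 4), with roots -4, -3, -1.
The eigenvalues -4, -3, -1 are distinct and real, so A is diagonalisable and x(t) = e^{At} x(0) = V diag(e^{λ_i t}) V^{-1} x(0), where the columns of V are the eigenvectors.
λ = -4: A - (-4)I = [[0, 0, -3], [-4, 1, -8], [0, 0, 3]]. v must be orthogonal to every row; (row 1) × (row 2) = [3, 12, 0], so take v_1 = [1, 4, 0]^T.
λ = -3: A - (-3)I = [[-1, 0, -3], [-4, 0, -8], [0, 0, 2]]. v must be orthogonal to every row; (row 1) × (row 2) = [0, 4, 0], so take v_2 = [0, 1, 0]^T.
λ = -1: A - (-1)I = [[-3, 0, -3], [-4, -2, -8], [0, 0, 0]]. v must be orthogonal to every row; (row 1) × (row 2) = [-6, -12, 6], so take v_3 = [-1, -2, 1]^T.
V = [v_1 v_2 v_3] = [[1, 0, -1], [4, 1, -2], [0, 0, 1]] has det V = 1, so V^{-1} = adj(V)/det V = [[1, 0, 1], [-4, 1, -2], [0, 0, 1]].
Modal coordinates z(0) = V^{-1} x(0): 1·3 + 0·3 + 1·1 = 4; (-4)·3 + 1·3 + (-2)·1 = -11; 0·3 + 0·3 + 1·1 = 1; so z(0) = [4, -11, 1]^T.
x_3(t) = Σ_i (v_i)_3 · z_i(0) · e^{λ_i t} (row 3 of V times the modal terms).
x_3(0.4) = 0·4·e^{-4·0.4} + 0·(-11)·e^{-3·0.4} + 1·1·e^{-1·0.4} = 0·0.201897 + 0·0.301194 + 1·0.670320 = 0.6703.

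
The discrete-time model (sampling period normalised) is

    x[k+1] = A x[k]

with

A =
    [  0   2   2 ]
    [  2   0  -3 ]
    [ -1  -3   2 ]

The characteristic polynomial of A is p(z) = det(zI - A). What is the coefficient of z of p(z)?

Expand det(zI - A) for the 3×3 matrix.
p(z) = z^3 - 2z^2 - 11z + 14.
(Check: constant term = det(-A) = (-1)^3 det A = 14; coefficient of z^2 = -tr A = -2.)
The coefficient of z is -11.

-11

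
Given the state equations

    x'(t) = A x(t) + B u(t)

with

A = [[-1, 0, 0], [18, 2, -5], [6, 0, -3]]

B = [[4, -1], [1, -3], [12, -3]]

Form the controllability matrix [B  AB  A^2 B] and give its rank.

AB = [[-4, 1], [14, -9], [-12, 3]]
A^2B = [[4, -1], [16, -15], [12, -3]]
Controllability matrix C = [B  AB  A^2B] = [[4, -1, -4, 1, 4, -1], [1, -3, 14, -9, 16, -15], [12, -3, -12, 3, 12, -3]]
The rows r1, r2, r3 of C are linearly dependent: -3·r1 + r3 = 0 (check each entry), so rank(C) ≤ 2.
The 2×2 minor from rows 1, 2, columns 1, 2 is 4·(-3) - (-1)·1 = -12 - (-1) = -11 ≠ 0, so rank(C) = 2.
rank(C) = 2 < n = 3, so the pair (A, B) is not completely controllable.

2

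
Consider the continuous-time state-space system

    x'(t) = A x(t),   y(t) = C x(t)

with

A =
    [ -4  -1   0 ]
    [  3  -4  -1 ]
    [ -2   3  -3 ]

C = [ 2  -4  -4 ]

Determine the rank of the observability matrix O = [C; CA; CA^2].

3

CA = [[-12, 2, 16]]
CA^2 = [[22, 52, -50]]
Observability matrix O = [C; CA; CA^2] = [[2, -4, -4], [-12, 2, 16], [22, 52, -50]]
det(O) = 2·(2·(-50) - 16·52) - (-4)·((-12)·(-50) - 16·22) + (-4)·((-12)·52 - 2·22) = 2·(-932) - (-4)·248 + (-4)·(-668) = 1800 ≠ 0, so rank(O) = 3.
rank(O) = 3 = n, so the pair (A, C) is completely observable.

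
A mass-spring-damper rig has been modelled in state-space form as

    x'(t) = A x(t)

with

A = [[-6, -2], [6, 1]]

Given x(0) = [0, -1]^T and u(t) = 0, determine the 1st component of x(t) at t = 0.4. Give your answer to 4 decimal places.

0.2963

det(sI - A) = s^2 - (tr A)s + det A, with tr A = (-6) + 1 = -5 and det A = (-6)·1 - (-2)·6 = -6 - (-12) = 6.
So p(s) = det(sI - A) = s^2 + 5s + 6.
Factor s^2 + 5s + 6: two numbers with sum -5 and product 6 are -2 and -3, so s^2 + 5s + 6 = (s + 2)(s + 3).
Hence p(s) = (s + 2) (s + 3), with roots -3, -2.
The eigenvalues -3, -2 are distinct and real, so A is diagonalisable and x(t) = e^{At} x(0) = V diag(e^{λ_i t}) V^{-1} x(0), where the columns of V are the eigenvectors.
λ = -3: A - (-3)I = [[-3, -2], [6, 4]]. Row 1 gives (-3)·v1 + (-2)·v2 = 0, so take v_1 = [2, -3]^T.
λ = -2: A - (-2)I = [[-4, -2], [6, 3]]. Row 1 gives (-4)·v1 + (-2)·v2 = 0, so take v_2 = [-1, 2]^T.
V = [v_1 v_2] = [[2, -1], [-3, 2]] has det V = 1, so V^{-1} = adj(V)/det V = [[2, 1], [3, 2]].
Modal coordinates z(0) = V^{-1} x(0): 2·0 + 1·(-1) = -1; 3·0 + 2·(-1) = -2; so z(0) = [-1, -2]^T.
x_1(t) = Σ_i (v_i)_1 · z_i(0) · e^{λ_i t} (row 1 of V times the modal terms).
x_1(0.4) = 2·(-1)·e^{-3·0.4} + (-1)·(-2)·e^{-2·0.4} = (-2)·0.301194 + 2·0.449329 = 0.2963.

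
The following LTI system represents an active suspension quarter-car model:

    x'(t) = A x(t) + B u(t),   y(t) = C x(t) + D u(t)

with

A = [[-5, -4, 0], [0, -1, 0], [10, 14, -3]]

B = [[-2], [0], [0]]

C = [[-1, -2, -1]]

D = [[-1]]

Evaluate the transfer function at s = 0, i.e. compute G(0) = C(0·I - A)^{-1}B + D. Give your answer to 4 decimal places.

G(0) = C(-A)^{-1}B + D = -C A^{-1} B + D.
det A = -15, so A^{-1} = (1/-15)·adj(A) = [[-1/5, 4/5, 0], [0, -1, 0], [-2/3, -2, -1/3]]
A^{-1} B = [2/5, 0, 4/3]^T
C A^{-1} B = -26/15
G(0) = D - C A^{-1} B = -1 - (-26/15) = 11/15 ≈ 0.7333

0.7333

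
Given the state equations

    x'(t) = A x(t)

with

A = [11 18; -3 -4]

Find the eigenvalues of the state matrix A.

det(sI - A) = s^2 - (tr A)s + det A, with tr A = 11 + (-4) = 7 and det A = 11·(-4) - 18·(-3) = -44 - (-54) = 10.
So p(s) = det(sI - A) = s^2 - 7s + 10.
Factor s^2 - 7s + 10: two numbers with sum 7 and product 10 are 5 and 2, so s^2 - 7s + 10 = (s - 5)(s - 2).
Hence p(s) = (s - 5) (s - 2), with roots 2, 5.
At least one eigenvalue has non-negative real part, so the system is not asymptotically stable.

2, 5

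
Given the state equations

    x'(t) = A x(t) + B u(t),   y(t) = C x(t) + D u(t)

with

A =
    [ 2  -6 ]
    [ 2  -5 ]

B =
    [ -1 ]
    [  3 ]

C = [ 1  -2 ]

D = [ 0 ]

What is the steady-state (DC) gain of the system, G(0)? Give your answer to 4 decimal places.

G(0) = C(-A)^{-1}B + D = -C A^{-1} B + D.
det A = 2, so A^{-1} = (1/2)·adj(A) = [[-5/2, 3], [-1, 1]]
A^{-1} B = [23/2, 4]^T
C A^{-1} B = 7/2
G(0) = D - C A^{-1} B = 0 - (7/2) = -7/2 ≈ -3.5000

-3.5000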